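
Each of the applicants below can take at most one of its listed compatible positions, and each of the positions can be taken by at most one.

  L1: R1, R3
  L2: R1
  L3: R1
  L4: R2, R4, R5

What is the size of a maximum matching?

3

Unit-capacity flow: source→left, listed edges, right→sink; max matching = max flow.
Augmenting path L1→R1 (+1); matched 1.
Augmenting path L4→R2 (+1); matched 2.
Augmenting path L2→R1→L1→R3 (+1); matched 3.
No augmenting path remains; maximum matching = 3.
König certificate: {L1, L4, R1} is a vertex cover of size 3 (every listed pair touches it), so no matching can be larger.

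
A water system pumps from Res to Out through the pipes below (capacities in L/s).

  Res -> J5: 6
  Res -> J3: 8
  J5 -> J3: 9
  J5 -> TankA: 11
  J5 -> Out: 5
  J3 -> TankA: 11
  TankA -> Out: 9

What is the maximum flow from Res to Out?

14

Augment Res→J5→Out: bottleneck 5, flow now 5.
Augment Res→J5→TankA→Out: bottleneck 1, flow now 6.
Augment Res→J3→TankA→Out: bottleneck 8, flow now 14.
No augmenting path remains; maximum flow = 14.
In the residual graph, reachable from Res: {Res}.
Min-cut edges: Res→J5 (6), Res→J3 (8); capacity 6 + 8 = 14.
This cut is saturated, so no flow can exceed 14.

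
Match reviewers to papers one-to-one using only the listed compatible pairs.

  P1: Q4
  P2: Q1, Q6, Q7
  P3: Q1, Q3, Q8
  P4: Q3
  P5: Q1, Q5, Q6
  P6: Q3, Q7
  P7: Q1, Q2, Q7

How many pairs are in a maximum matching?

7

Unit-capacity flow: source→left, listed edges, right→sink; max matching = max flow.
Augmenting path P1→Q4 (+1); matched 1.
Augmenting path P2→Q1 (+1); matched 2.
Augmenting path P3→Q3 (+1); matched 3.
Augmenting path P5→Q5 (+1); matched 4.
Augmenting path P6→Q7 (+1); matched 5.
Augmenting path P7→Q2 (+1); matched 6.
Augmenting path P4→Q3→P3→Q8 (+1); matched 7.
No augmenting path remains; maximum matching = 7.
König certificate: {P1, P2, P3, P4, P5, P6, P7} is a vertex cover of size 7 (every listed pair touches it), so no matching can be larger.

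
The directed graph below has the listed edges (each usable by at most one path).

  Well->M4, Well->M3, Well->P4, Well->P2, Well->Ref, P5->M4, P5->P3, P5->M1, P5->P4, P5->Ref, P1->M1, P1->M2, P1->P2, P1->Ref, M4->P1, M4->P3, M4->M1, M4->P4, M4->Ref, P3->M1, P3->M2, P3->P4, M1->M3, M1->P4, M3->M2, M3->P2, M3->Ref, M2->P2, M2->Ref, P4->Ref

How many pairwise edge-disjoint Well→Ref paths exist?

Assign every edge capacity 1; by Menger, the answer equals the max flow.
Path Well→Ref (+1); total 1.
Path Well→M4→Ref (+1); total 2.
Path Well→M3→Ref (+1); total 3.
Path Well→P4→Ref (+1); total 4.
No residual Well→Ref path; max flow = 4.
Certifying cut of size 4: {Well→M3, Well→M4, Well→P4, Well→Ref}.

4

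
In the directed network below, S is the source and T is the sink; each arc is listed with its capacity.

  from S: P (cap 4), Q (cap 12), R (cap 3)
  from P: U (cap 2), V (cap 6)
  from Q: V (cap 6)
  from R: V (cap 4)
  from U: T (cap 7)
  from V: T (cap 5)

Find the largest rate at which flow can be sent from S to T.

Augment S→P→U→T: bottleneck 2, flow now 2.
Augment S→P→V→T: bottleneck 2, flow now 4.
Augment S→Q→V→T: bottleneck 3, flow now 7.
No augmenting path remains; maximum flow = 7.
In the residual graph, reachable from S: {S, P, Q, R, V}.
Min-cut edges: P→U (2), V→T (5); capacity 2 + 5 = 7.
This cut is saturated, so no flow can exceed 7.

7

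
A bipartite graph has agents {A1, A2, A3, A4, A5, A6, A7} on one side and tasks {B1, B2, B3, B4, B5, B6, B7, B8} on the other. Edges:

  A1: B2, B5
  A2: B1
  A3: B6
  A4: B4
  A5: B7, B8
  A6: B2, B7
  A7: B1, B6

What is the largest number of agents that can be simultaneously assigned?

6

Unit-capacity flow: source→left, listed edges, right→sink; max matching = max flow.
Augmenting path A1→B2 (+1); matched 1.
Augmenting path A2→B1 (+1); matched 2.
Augmenting path A3→B6 (+1); matched 3.
Augmenting path A4→B4 (+1); matched 4.
Augmenting path A5→B7 (+1); matched 5.
Augmenting path A6→B2→A1→B5 (+1); matched 6.
No augmenting path remains; maximum matching = 6.
König certificate: {A1, A4, A5, A6, B1, B6} is a vertex cover of size 6 (every listed pair touches it), so no matching can be larger.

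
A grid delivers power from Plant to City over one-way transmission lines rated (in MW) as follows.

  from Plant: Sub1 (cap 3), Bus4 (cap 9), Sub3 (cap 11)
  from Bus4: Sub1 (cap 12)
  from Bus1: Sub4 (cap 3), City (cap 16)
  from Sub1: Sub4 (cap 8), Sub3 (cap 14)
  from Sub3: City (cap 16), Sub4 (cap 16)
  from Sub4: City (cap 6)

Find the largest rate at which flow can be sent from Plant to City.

Augment Plant→Sub3→City: bottleneck 11, flow now 11.
Augment Plant→Sub1→Sub3→City: bottleneck 3, flow now 14.
Augment Plant→Bus4→Sub1→Sub3→City: bottleneck 2, flow now 16.
Augment Plant→Bus4→Sub1→Sub4→City: bottleneck 6, flow now 22.
No augmenting path remains; maximum flow = 22.
In the residual graph, reachable from Plant: {Plant, Bus4, Sub1, Sub3, Sub4}.
Min-cut edges: Sub3→City (16), Sub4→City (6); capacity 16 + 6 = 22.
This cut is saturated, so no flow can exceed 22.

22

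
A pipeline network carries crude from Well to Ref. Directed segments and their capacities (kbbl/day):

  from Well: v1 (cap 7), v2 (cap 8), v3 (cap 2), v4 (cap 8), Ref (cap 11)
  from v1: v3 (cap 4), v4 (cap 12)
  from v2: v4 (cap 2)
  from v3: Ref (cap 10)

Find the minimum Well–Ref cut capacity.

17

Augment Well→Ref: bottleneck 11, flow now 11.
Augment Well→v3→Ref: bottleneck 2, flow now 13.
Augment Well→v1→v3→Ref: bottleneck 4, flow now 17.
No augmenting path remains; maximum flow = 17.
By max-flow min-cut, the minimum cut capacity equals the max flow.
In the residual graph, reachable from Well: {Well, v1, v2, v4}.
Min-cut edges: Well→v3 (2), Well→Ref (11), v1→v3 (4); capacity 2 + 11 + 4 = 17.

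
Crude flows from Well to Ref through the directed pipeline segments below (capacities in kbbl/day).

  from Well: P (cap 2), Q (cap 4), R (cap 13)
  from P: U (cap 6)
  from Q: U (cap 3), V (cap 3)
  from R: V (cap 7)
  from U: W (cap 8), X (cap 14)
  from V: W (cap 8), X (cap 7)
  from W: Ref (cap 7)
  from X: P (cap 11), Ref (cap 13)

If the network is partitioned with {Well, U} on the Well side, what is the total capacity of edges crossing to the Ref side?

41

Edges leaving {Well, U}: Well→P (2), Well→Q (4), Well→R (13), U→W (8), U→X (14).
Cut capacity = 2 + 4 + 13 + 8 + 14 = 41.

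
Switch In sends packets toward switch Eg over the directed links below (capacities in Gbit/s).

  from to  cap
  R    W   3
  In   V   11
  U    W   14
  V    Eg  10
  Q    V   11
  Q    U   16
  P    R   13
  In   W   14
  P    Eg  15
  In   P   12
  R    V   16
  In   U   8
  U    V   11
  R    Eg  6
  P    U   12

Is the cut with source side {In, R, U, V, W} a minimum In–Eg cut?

No — its capacity is 28, but the minimum cut has capacity 22.

Given cut capacity: 12 + 6 + 10 = 28.
Augment In→P→Eg: bottleneck 12, flow now 12.
Augment In→V→Eg: bottleneck 10, flow now 22.
No augmenting path remains; maximum flow = 22.
In the residual graph, reachable from In: {In, U, V, W}.
Min-cut edges: In→P (12), V→Eg (10); capacity 12 + 10 = 22.
Cut capacity 28 exceeds the max flow 22, so it is not minimum.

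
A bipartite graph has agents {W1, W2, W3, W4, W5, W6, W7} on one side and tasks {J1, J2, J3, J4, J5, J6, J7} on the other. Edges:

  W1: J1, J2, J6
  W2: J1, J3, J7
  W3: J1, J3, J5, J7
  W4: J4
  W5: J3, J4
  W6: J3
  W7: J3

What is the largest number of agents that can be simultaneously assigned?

Unit-capacity flow: source→left, listed edges, right→sink; max matching = max flow.
Augmenting path W1→J1 (+1); matched 1.
Augmenting path W2→J3 (+1); matched 2.
Augmenting path W3→J5 (+1); matched 3.
Augmenting path W4→J4 (+1); matched 4.
Augmenting path W5→J3→W2→J7 (+1); matched 5.
No augmenting path remains; maximum matching = 5.
König certificate: {W1, W2, W3, J3, J4} is a vertex cover of size 5 (every listed pair touches it), so no matching can be larger.

5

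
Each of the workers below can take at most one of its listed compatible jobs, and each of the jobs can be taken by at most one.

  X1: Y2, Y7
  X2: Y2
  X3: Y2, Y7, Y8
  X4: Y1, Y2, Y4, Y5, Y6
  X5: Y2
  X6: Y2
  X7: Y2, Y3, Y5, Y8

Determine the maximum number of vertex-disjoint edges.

5

Unit-capacity flow: source→left, listed edges, right→sink; max matching = max flow.
Augmenting path X1→Y2 (+1); matched 1.
Augmenting path X3→Y7 (+1); matched 2.
Augmenting path X4→Y1 (+1); matched 3.
Augmenting path X7→Y3 (+1); matched 4.
Augmenting path X2→Y2→X1→Y7→X3→Y8 (+1); matched 5.
No augmenting path remains; maximum matching = 5.
König certificate: {X1, X3, X4, X7, Y2} is a vertex cover of size 5 (every listed pair touches it), so no matching can be larger.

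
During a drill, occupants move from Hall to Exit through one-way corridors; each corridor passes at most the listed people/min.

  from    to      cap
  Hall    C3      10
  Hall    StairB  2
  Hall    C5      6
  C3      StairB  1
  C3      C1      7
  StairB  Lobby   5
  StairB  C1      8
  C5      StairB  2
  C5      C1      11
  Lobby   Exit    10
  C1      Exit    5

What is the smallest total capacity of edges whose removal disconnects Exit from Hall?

10

Augment Hall→C3→C1→Exit: bottleneck 5, flow now 5.
Augment Hall→StairB→Lobby→Exit: bottleneck 2, flow now 7.
Augment Hall→C3→StairB→Lobby→Exit: bottleneck 1, flow now 8.
Augment Hall→C5→StairB→Lobby→Exit: bottleneck 2, flow now 10.
No augmenting path remains; maximum flow = 10.
By max-flow min-cut, the minimum cut capacity equals the max flow.
In the residual graph, reachable from Hall: {Hall, C3, C5, C1}.
Min-cut edges: Hall→StairB (2), C3→StairB (1), C5→StairB (2), C1→Exit (5); capacity 2 + 1 + 2 + 5 = 10.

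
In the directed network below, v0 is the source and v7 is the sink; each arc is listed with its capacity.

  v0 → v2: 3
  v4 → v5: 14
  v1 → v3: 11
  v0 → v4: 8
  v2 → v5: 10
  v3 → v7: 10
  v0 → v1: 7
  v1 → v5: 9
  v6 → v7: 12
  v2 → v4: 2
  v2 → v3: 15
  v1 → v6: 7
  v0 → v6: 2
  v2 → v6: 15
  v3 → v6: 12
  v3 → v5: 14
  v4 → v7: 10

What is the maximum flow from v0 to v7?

Augment v0→v4→v7: bottleneck 8, flow now 8.
Augment v0→v6→v7: bottleneck 2, flow now 10.
Augment v0→v1→v3→v7: bottleneck 7, flow now 17.
Augment v0→v2→v3→v7: bottleneck 3, flow now 20.
No augmenting path remains; maximum flow = 20.
In the residual graph, reachable from v0: {v0}.
Min-cut edges: v0→v1 (7), v0→v2 (3), v0→v4 (8), v0→v6 (2); capacity 7 + 3 + 8 + 2 = 20.
This cut is saturated, so no flow can exceed 20.

20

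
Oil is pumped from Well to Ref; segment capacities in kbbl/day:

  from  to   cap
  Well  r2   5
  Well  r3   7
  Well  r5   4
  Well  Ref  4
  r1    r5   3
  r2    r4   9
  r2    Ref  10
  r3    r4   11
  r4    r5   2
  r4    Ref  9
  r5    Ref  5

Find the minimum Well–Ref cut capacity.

20

Augment Well→Ref: bottleneck 4, flow now 4.
Augment Well→r2→Ref: bottleneck 5, flow now 9.
Augment Well→r5→Ref: bottleneck 4, flow now 13.
Augment Well→r3→r4→Ref: bottleneck 7, flow now 20.
No augmenting path remains; maximum flow = 20.
By max-flow min-cut, the minimum cut capacity equals the max flow.
In the residual graph, reachable from Well: {Well}.
Min-cut edges: Well→r2 (5), Well→r3 (7), Well→r5 (4), Well→Ref (4); capacity 5 + 7 + 4 + 4 = 20.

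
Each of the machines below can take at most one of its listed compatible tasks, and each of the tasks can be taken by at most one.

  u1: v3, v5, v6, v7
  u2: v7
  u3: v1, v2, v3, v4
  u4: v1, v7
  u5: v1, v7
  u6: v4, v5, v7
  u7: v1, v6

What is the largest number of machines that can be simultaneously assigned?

6

Unit-capacity flow: source→left, listed edges, right→sink; max matching = max flow.
Augmenting path u1→v3 (+1); matched 1.
Augmenting path u2→v7 (+1); matched 2.
Augmenting path u3→v1 (+1); matched 3.
Augmenting path u6→v4 (+1); matched 4.
Augmenting path u7→v6 (+1); matched 5.
Augmenting path u4→v1→u3→v2 (+1); matched 6.
No augmenting path remains; maximum matching = 6.
König certificate: {u1, u3, u6, u7, v1, v7} is a vertex cover of size 6 (every listed pair touches it), so no matching can be larger.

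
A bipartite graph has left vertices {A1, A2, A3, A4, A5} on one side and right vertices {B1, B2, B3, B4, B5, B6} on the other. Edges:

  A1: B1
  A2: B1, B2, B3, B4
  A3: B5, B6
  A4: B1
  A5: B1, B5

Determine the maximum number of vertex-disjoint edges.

4

Unit-capacity flow: source→left, listed edges, right→sink; max matching = max flow.
Augmenting path A1→B1 (+1); matched 1.
Augmenting path A2→B2 (+1); matched 2.
Augmenting path A3→B5 (+1); matched 3.
Augmenting path A5→B5→A3→B6 (+1); matched 4.
No augmenting path remains; maximum matching = 4.
König certificate: {A2, A3, A5, B1} is a vertex cover of size 4 (every listed pair touches it), so no matching can be larger.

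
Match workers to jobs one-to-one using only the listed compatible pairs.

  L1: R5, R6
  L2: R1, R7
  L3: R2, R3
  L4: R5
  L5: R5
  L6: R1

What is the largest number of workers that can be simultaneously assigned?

Unit-capacity flow: source→left, listed edges, right→sink; max matching = max flow.
Augmenting path L1→R5 (+1); matched 1.
Augmenting path L2→R1 (+1); matched 2.
Augmenting path L3→R2 (+1); matched 3.
Augmenting path L4→R5→L1→R6 (+1); matched 4.
Augmenting path L6→R1→L2→R7 (+1); matched 5.
No augmenting path remains; maximum matching = 5.
König certificate: {L1, L2, L3, L6, R5} is a vertex cover of size 5 (every listed pair touches it), so no matching can be larger.

5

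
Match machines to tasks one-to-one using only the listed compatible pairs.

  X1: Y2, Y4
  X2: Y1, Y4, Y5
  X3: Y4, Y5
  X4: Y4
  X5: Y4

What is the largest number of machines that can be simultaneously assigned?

Unit-capacity flow: source→left, listed edges, right→sink; max matching = max flow.
Augmenting path X1→Y2 (+1); matched 1.
Augmenting path X2→Y1 (+1); matched 2.
Augmenting path X3→Y4 (+1); matched 3.
Augmenting path X4→Y4→X3→Y5 (+1); matched 4.
No augmenting path remains; maximum matching = 4.
König certificate: {X1, X2, X3, Y4} is a vertex cover of size 4 (every listed pair touches it), so no matching can be larger.

4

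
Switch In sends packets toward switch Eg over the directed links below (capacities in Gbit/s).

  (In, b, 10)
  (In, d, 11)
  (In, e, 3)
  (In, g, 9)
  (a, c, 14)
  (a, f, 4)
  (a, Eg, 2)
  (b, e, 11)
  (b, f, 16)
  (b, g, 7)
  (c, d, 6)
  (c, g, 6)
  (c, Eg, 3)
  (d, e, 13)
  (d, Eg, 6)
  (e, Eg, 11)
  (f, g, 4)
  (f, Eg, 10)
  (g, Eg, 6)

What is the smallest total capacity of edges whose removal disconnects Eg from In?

30

Augment In→d→Eg: bottleneck 6, flow now 6.
Augment In→e→Eg: bottleneck 3, flow now 9.
Augment In→g→Eg: bottleneck 6, flow now 15.
Augment In→b→e→Eg: bottleneck 8, flow now 23.
Augment In→b→f→Eg: bottleneck 2, flow now 25.
Augment In→d→e→b→f→Eg: bottleneck 5, flow now 30. (uses reverse residual edge)
No augmenting path remains; maximum flow = 30.
By max-flow min-cut, the minimum cut capacity equals the max flow.
In the residual graph, reachable from In: {In, g}.
Min-cut edges: In→b (10), In→d (11), In→e (3), g→Eg (6); capacity 10 + 11 + 3 + 6 = 30.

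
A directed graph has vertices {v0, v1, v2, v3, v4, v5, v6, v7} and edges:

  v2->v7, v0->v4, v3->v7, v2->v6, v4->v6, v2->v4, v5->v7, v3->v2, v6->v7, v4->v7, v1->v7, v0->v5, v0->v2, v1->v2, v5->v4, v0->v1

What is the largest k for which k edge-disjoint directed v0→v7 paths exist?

Assign every edge capacity 1; by Menger, the answer equals the max flow.
Path v0→v1→v7 (+1); total 1.
Path v0→v2→v7 (+1); total 2.
Path v0→v4→v7 (+1); total 3.
Path v0→v5→v7 (+1); total 4.
No residual v0→v7 path; max flow = 4.
Certifying cut of size 4: {v0→v1, v0→v2, v0→v4, v0→v5}.

4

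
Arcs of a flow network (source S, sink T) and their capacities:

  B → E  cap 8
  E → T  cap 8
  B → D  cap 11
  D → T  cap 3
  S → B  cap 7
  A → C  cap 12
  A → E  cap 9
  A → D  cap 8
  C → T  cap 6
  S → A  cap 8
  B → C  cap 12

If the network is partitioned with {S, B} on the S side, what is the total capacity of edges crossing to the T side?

Edges leaving {S, B}: S→A (8), B→C (12), B→D (11), B→E (8).
Cut capacity = 8 + 12 + 11 + 8 = 39.

39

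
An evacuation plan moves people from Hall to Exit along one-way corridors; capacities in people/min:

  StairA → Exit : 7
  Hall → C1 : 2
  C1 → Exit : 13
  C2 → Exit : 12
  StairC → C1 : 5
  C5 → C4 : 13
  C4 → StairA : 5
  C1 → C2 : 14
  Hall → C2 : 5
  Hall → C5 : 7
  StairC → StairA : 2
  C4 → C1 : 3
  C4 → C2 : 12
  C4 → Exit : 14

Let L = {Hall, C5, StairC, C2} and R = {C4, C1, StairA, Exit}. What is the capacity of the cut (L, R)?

Edges leaving {Hall, C5, StairC, C2}: Hall→C1 (2), C5→C4 (13), StairC→C1 (5), StairC→StairA (2), C2→Exit (12).
Cut capacity = 2 + 13 + 5 + 2 + 12 = 34.

34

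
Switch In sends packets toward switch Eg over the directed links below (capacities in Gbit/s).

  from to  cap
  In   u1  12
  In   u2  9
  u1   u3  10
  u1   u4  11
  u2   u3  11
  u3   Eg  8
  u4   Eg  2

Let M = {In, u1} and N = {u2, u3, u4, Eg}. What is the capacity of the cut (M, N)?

30

Edges leaving {In, u1}: In→u2 (9), u1→u3 (10), u1→u4 (11).
Cut capacity = 9 + 10 + 11 = 30.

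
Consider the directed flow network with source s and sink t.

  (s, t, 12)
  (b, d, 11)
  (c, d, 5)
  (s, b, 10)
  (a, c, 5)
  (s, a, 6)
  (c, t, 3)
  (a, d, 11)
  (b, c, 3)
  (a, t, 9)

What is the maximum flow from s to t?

Augment s→t: bottleneck 12, flow now 12.
Augment s→a→t: bottleneck 6, flow now 18.
Augment s→b→c→t: bottleneck 3, flow now 21.
No augmenting path remains; maximum flow = 21.
In the residual graph, reachable from s: {s, b, d}.
Min-cut edges: s→a (6), s→t (12), b→c (3); capacity 6 + 12 + 3 = 21.
This cut is saturated, so no flow can exceed 21.

21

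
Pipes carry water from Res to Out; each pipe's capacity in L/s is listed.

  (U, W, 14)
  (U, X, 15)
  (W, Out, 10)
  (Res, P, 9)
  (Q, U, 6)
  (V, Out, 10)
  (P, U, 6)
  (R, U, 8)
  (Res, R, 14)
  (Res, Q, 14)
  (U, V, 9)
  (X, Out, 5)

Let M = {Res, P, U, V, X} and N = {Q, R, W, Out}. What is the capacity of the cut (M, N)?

Edges leaving {Res, P, U, V, X}: Res→Q (14), Res→R (14), U→W (14), V→Out (10), X→Out (5).
Cut capacity = 14 + 14 + 14 + 10 + 5 = 57.

57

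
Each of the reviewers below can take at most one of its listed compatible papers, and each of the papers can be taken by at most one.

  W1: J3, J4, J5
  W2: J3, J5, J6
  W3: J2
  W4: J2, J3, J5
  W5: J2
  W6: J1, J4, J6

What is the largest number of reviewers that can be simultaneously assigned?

5

Unit-capacity flow: source→left, listed edges, right→sink; max matching = max flow.
Augmenting path W1→J3 (+1); matched 1.
Augmenting path W2→J5 (+1); matched 2.
Augmenting path W3→J2 (+1); matched 3.
Augmenting path W6→J1 (+1); matched 4.
Augmenting path W4→J3→W1→J4 (+1); matched 5.
No augmenting path remains; maximum matching = 5.
König certificate: {W1, W2, W4, W6, J2} is a vertex cover of size 5 (every listed pair touches it), so no matching can be larger.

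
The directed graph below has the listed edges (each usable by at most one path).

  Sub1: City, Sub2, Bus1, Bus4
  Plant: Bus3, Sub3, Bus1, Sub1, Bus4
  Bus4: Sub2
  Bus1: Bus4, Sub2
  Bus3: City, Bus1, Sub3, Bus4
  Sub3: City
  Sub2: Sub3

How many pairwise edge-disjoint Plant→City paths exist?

Assign every edge capacity 1; by Menger, the answer equals the max flow.
Path Plant→Sub1→City (+1); total 1.
Path Plant→Bus3→City (+1); total 2.
Path Plant→Sub3→City (+1); total 3.
No residual Plant→City path; max flow = 3.
Certifying cut of size 3: {Plant→Bus3, Plant→Sub1, Sub3→City}.

3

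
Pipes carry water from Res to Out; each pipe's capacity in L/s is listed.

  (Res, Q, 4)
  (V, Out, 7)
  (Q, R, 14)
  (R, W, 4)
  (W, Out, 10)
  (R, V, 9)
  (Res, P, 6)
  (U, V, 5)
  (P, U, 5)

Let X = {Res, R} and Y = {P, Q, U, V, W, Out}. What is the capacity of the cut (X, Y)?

Edges leaving {Res, R}: Res→P (6), Res→Q (4), R→V (9), R→W (4).
Cut capacity = 6 + 4 + 9 + 4 = 23.

23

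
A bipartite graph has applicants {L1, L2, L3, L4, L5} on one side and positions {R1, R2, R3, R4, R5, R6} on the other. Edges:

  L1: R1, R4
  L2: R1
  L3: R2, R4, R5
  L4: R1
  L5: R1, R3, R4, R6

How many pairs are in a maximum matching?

Unit-capacity flow: source→left, listed edges, right→sink; max matching = max flow.
Augmenting path L1→R1 (+1); matched 1.
Augmenting path L3→R2 (+1); matched 2.
Augmenting path L5→R3 (+1); matched 3.
Augmenting path L2→R1→L1→R4 (+1); matched 4.
No augmenting path remains; maximum matching = 4.
König certificate: {L1, L3, L5, R1} is a vertex cover of size 4 (every listed pair touches it), so no matching can be larger.

4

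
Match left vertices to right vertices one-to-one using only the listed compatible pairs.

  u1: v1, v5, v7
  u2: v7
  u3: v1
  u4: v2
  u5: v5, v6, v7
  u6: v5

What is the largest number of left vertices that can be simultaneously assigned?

Unit-capacity flow: source→left, listed edges, right→sink; max matching = max flow.
Augmenting path u1→v1 (+1); matched 1.
Augmenting path u2→v7 (+1); matched 2.
Augmenting path u4→v2 (+1); matched 3.
Augmenting path u5→v5 (+1); matched 4.
Augmenting path u6→v5→u5→v6 (+1); matched 5.
No augmenting path remains; maximum matching = 5.
König certificate: {u4, u5, v1, v5, v7} is a vertex cover of size 5 (every listed pair touches it), so no matching can be larger.

5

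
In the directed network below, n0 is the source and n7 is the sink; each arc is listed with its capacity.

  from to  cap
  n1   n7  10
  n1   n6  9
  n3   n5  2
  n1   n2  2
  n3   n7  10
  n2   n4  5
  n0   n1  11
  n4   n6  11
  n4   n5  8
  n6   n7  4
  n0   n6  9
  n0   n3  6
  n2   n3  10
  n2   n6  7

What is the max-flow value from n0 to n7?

21

Augment n0→n1→n7: bottleneck 10, flow now 10.
Augment n0→n3→n7: bottleneck 6, flow now 16.
Augment n0→n6→n7: bottleneck 4, flow now 20.
Augment n0→n1→n2→n3→n7: bottleneck 1, flow now 21.
No augmenting path remains; maximum flow = 21.
In the residual graph, reachable from n0: {n0, n6}.
Min-cut edges: n0→n1 (11), n0→n3 (6), n6→n7 (4); capacity 11 + 6 + 4 = 21.
This cut is saturated, so no flow can exceed 21.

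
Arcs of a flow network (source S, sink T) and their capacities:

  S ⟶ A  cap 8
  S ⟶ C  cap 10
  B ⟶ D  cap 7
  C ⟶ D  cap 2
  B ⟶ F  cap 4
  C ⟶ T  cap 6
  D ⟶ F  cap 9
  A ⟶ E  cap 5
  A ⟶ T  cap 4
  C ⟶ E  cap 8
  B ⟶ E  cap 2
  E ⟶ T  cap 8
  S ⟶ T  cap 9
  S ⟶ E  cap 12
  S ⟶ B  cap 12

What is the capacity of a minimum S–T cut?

27

Augment S→T: bottleneck 9, flow now 9.
Augment S→A→T: bottleneck 4, flow now 13.
Augment S→C→T: bottleneck 6, flow now 19.
Augment S→E→T: bottleneck 8, flow now 27.
No augmenting path remains; maximum flow = 27.
By max-flow min-cut, the minimum cut capacity equals the max flow.
In the residual graph, reachable from S: {S, A, B, C, D, E, F}.
Min-cut edges: S→T (9), A→T (4), C→T (6), E→T (8); capacity 9 + 4 + 6 + 8 = 27.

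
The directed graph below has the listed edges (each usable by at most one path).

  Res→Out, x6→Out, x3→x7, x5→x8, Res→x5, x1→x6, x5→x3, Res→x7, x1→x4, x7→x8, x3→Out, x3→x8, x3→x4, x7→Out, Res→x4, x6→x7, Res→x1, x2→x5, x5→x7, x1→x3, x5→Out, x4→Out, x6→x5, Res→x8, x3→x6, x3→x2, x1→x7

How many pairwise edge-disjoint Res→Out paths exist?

5

Assign every edge capacity 1; by Menger, the answer equals the max flow.
Path Res→Out (+1); total 1.
Path Res→x4→Out (+1); total 2.
Path Res→x5→Out (+1); total 3.
Path Res→x7→Out (+1); total 4.
Path Res→x1→x3→Out (+1); total 5.
No residual Res→Out path; max flow = 5.
Certifying cut of size 5: {Res→Out, Res→x1, Res→x4, Res→x5, Res→x7}.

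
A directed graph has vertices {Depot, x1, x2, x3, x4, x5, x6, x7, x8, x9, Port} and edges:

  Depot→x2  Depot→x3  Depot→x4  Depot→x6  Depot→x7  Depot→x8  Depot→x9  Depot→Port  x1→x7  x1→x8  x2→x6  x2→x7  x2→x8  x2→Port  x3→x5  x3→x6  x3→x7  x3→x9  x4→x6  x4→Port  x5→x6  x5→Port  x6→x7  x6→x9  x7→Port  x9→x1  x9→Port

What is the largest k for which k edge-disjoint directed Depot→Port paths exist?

Assign every edge capacity 1; by Menger, the answer equals the max flow.
Path Depot→Port (+1); total 1.
Path Depot→x2→Port (+1); total 2.
Path Depot→x4→Port (+1); total 3.
Path Depot→x7→Port (+1); total 4.
Path Depot→x9→Port (+1); total 5.
Path Depot→x3→x5→Port (+1); total 6.
No residual Depot→Port path; max flow = 6.
Certifying cut of size 6: {Depot→Port, Depot→x2, Depot→x3, Depot→x4, x7→Port, x9→Port}.

6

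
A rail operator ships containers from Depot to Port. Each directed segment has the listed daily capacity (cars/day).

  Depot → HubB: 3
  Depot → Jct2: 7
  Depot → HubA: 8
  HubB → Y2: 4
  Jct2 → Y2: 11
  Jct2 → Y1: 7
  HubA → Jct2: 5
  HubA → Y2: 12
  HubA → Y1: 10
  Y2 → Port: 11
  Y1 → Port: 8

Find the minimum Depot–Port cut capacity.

Augment Depot→HubB→Y2→Port: bottleneck 3, flow now 3.
Augment Depot→Jct2→Y2→Port: bottleneck 7, flow now 10.
Augment Depot→HubA→Y2→Port: bottleneck 1, flow now 11.
Augment Depot→HubA→Y1→Port: bottleneck 7, flow now 18.
No augmenting path remains; maximum flow = 18.
By max-flow min-cut, the minimum cut capacity equals the max flow.
In the residual graph, reachable from Depot: {Depot}.
Min-cut edges: Depot→HubB (3), Depot→Jct2 (7), Depot→HubA (8); capacity 3 + 7 + 8 = 18.

18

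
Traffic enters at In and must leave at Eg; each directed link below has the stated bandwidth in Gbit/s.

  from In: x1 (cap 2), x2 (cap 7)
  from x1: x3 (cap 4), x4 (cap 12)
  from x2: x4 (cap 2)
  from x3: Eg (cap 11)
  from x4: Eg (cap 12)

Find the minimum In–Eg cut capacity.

4

Augment In→x1→x3→Eg: bottleneck 2, flow now 2.
Augment In→x2→x4→Eg: bottleneck 2, flow now 4.
No augmenting path remains; maximum flow = 4.
By max-flow min-cut, the minimum cut capacity equals the max flow.
In the residual graph, reachable from In: {In, x2}.
Min-cut edges: In→x1 (2), x2→x4 (2); capacity 2 + 2 = 4.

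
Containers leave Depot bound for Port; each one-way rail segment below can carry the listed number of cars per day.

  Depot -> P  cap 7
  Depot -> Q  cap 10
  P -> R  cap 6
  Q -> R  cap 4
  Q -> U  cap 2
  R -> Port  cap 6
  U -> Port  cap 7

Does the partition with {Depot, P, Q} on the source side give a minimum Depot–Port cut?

No — its capacity is 12, but the minimum cut has capacity 8.

Given cut capacity: 6 + 4 + 2 = 12.
Augment Depot→P→R→Port: bottleneck 6, flow now 6.
Augment Depot→Q→U→Port: bottleneck 2, flow now 8.
No augmenting path remains; maximum flow = 8.
In the residual graph, reachable from Depot: {Depot, P, Q, R}.
Min-cut edges: Q→U (2), R→Port (6); capacity 2 + 6 = 8.
Cut capacity 12 exceeds the max flow 8, so it is not minimum.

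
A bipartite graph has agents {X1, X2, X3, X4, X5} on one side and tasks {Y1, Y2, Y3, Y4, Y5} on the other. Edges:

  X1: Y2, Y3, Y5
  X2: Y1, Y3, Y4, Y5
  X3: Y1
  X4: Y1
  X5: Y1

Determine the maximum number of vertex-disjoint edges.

Unit-capacity flow: source→left, listed edges, right→sink; max matching = max flow.
Augmenting path X1→Y2 (+1); matched 1.
Augmenting path X2→Y1 (+1); matched 2.
Augmenting path X3→Y1→X2→Y3 (+1); matched 3.
No augmenting path remains; maximum matching = 3.
König certificate: {X1, X2, Y1} is a vertex cover of size 3 (every listed pair touches it), so no matching can be larger.

3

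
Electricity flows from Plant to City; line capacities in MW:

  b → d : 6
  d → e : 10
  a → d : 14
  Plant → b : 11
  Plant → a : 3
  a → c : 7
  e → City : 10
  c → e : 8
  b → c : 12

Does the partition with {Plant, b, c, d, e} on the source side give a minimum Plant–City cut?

No — its capacity is 13, but the minimum cut has capacity 10.

Given cut capacity: 3 + 10 = 13.
Augment Plant→a→c→e→City: bottleneck 3, flow now 3.
Augment Plant→b→c→e→City: bottleneck 5, flow now 8.
Augment Plant→b→d→e→City: bottleneck 2, flow now 10.
No augmenting path remains; maximum flow = 10.
In the residual graph, reachable from Plant: {Plant, a, b, c, d, e}.
Min-cut edges: e→City (10); capacity 10 = 10.
Cut capacity 13 exceeds the max flow 10, so it is not minimum.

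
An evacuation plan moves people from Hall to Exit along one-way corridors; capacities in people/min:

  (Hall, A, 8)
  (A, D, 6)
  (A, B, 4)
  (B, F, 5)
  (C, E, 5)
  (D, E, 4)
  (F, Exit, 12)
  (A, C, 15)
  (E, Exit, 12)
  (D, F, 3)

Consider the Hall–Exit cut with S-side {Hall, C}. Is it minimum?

Given cut capacity: 8 + 5 = 13.
Augment Hall→A→B→F→Exit: bottleneck 4, flow now 4.
Augment Hall→A→C→E→Exit: bottleneck 4, flow now 8.
No augmenting path remains; maximum flow = 8.
In the residual graph, reachable from Hall: {Hall}.
Min-cut edges: Hall→A (8); capacity 8 = 8.
Cut capacity 13 exceeds the max flow 8, so it is not minimum.

No — its capacity is 13, but the minimum cut has capacity 8.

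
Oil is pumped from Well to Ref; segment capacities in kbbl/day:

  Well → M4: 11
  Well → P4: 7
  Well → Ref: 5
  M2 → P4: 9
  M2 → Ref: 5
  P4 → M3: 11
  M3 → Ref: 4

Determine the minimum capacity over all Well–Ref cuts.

9

Augment Well→Ref: bottleneck 5, flow now 5.
Augment Well→P4→M3→Ref: bottleneck 4, flow now 9.
No augmenting path remains; maximum flow = 9.
By max-flow min-cut, the minimum cut capacity equals the max flow.
In the residual graph, reachable from Well: {Well, M4, P4, M3}.
Min-cut edges: Well→Ref (5), M3→Ref (4); capacity 5 + 4 = 9.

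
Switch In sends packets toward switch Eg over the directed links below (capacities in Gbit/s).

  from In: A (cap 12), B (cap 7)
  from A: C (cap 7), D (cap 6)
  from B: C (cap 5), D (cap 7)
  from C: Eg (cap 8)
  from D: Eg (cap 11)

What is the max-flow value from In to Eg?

Augment In→A→C→Eg: bottleneck 7, flow now 7.
Augment In→A→D→Eg: bottleneck 5, flow now 12.
Augment In→B→C→Eg: bottleneck 1, flow now 13.
Augment In→B→D→Eg: bottleneck 6, flow now 19.
No augmenting path remains; maximum flow = 19.
In the residual graph, reachable from In: {In}.
Min-cut edges: In→A (12), In→B (7); capacity 12 + 7 = 19.
This cut is saturated, so no flow can exceed 19.

19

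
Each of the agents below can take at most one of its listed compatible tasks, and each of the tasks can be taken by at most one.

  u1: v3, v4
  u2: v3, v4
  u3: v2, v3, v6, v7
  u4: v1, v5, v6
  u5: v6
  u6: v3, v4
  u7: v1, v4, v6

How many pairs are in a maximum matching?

6

Unit-capacity flow: source→left, listed edges, right→sink; max matching = max flow.
Augmenting path u1→v3 (+1); matched 1.
Augmenting path u2→v4 (+1); matched 2.
Augmenting path u3→v2 (+1); matched 3.
Augmenting path u4→v1 (+1); matched 4.
Augmenting path u5→v6 (+1); matched 5.
Augmenting path u7→v1→u4→v5 (+1); matched 6.
No augmenting path remains; maximum matching = 6.
König certificate: {u3, u4, u5, u7, v3, v4} is a vertex cover of size 6 (every listed pair touches it), so no matching can be larger.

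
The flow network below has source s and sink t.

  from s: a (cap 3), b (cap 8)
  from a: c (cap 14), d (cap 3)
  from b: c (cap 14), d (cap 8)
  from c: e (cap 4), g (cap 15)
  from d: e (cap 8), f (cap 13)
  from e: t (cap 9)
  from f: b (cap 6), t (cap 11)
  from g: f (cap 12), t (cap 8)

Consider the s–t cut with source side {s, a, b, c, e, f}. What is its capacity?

Edges leaving {s, a, b, c, e, f}: a→d (3), b→d (8), c→g (15), e→t (9), f→t (11).
Cut capacity = 3 + 8 + 15 + 9 + 11 = 46.

46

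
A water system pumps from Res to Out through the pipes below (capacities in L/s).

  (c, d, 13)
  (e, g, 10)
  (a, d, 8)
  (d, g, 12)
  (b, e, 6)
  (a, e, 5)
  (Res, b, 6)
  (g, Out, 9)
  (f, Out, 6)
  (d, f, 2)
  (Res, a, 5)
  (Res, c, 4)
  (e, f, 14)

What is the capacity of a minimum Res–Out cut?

15

Augment Res→a→d→f→Out: bottleneck 2, flow now 2.
Augment Res→a→d→g→Out: bottleneck 3, flow now 5.
Augment Res→b→e→f→Out: bottleneck 4, flow now 9.
Augment Res→b→e→g→Out: bottleneck 2, flow now 11.
Augment Res→c→d→g→Out: bottleneck 4, flow now 15.
No augmenting path remains; maximum flow = 15.
By max-flow min-cut, the minimum cut capacity equals the max flow.
In the residual graph, reachable from Res: {Res}.
Min-cut edges: Res→a (5), Res→b (6), Res→c (4); capacity 5 + 6 + 4 = 15.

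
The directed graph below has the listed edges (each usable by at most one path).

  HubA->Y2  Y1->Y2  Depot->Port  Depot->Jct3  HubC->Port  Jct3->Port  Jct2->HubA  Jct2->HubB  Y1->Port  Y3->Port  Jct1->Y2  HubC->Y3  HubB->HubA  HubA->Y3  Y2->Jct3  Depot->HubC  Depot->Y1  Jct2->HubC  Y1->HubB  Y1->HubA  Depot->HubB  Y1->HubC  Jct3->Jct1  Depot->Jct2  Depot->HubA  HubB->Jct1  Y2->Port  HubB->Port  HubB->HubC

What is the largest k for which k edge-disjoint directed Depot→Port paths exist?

7

Assign every edge capacity 1; by Menger, the answer equals the max flow.
Path Depot→Port (+1); total 1.
Path Depot→Y1→Port (+1); total 2.
Path Depot→Jct3→Port (+1); total 3.
Path Depot→HubB→Port (+1); total 4.
Path Depot→HubC→Port (+1); total 5.
Path Depot→HubA→Y3→Port (+1); total 6.
Path Depot→Jct2→HubA→Y2→Port (+1); total 7.
No residual Depot→Port path; max flow = 7.
Certifying cut of size 7: {Depot→HubA, Depot→HubB, Depot→HubC, Depot→Jct2, Depot→Jct3, Depot→Port, Depot→Y1}.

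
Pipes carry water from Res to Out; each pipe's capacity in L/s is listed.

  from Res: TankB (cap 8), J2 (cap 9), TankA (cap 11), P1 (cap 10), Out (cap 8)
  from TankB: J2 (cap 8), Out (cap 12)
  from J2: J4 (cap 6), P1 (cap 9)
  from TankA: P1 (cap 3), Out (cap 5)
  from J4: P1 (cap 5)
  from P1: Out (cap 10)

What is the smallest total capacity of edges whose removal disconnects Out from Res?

31

Augment Res→Out: bottleneck 8, flow now 8.
Augment Res→TankB→Out: bottleneck 8, flow now 16.
Augment Res→TankA→Out: bottleneck 5, flow now 21.
Augment Res→P1→Out: bottleneck 10, flow now 31.
No augmenting path remains; maximum flow = 31.
By max-flow min-cut, the minimum cut capacity equals the max flow.
In the residual graph, reachable from Res: {Res, J2, TankA, J4, P1}.
Min-cut edges: Res→TankB (8), Res→Out (8), TankA→Out (5), P1→Out (10); capacity 8 + 8 + 5 + 10 = 31.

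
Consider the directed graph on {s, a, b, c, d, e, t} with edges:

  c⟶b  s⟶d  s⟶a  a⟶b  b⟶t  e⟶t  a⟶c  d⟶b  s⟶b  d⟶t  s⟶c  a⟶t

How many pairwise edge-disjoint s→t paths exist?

Assign every edge capacity 1; by Menger, the answer equals the max flow.
Path s→a→t (+1); total 1.
Path s→b→t (+1); total 2.
Path s→d→t (+1); total 3.
No residual s→t path; max flow = 3.
Certifying cut of size 3: {b→t, s→a, s→d}.

3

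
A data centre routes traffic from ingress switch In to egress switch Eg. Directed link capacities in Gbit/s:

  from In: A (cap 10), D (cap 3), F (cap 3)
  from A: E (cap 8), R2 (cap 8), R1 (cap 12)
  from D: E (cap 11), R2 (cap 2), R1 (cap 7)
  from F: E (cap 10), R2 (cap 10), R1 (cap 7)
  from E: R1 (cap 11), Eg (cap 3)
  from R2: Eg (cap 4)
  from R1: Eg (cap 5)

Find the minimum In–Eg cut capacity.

Augment In→A→E→Eg: bottleneck 3, flow now 3.
Augment In→A→R2→Eg: bottleneck 4, flow now 7.
Augment In→A→R1→Eg: bottleneck 3, flow now 10.
Augment In→D→R1→Eg: bottleneck 2, flow now 12.
No augmenting path remains; maximum flow = 12.
By max-flow min-cut, the minimum cut capacity equals the max flow.
In the residual graph, reachable from In: {In, A, D, F, E, R2, R1}.
Min-cut edges: E→Eg (3), R2→Eg (4), R1→Eg (5); capacity 3 + 4 + 5 = 12.

12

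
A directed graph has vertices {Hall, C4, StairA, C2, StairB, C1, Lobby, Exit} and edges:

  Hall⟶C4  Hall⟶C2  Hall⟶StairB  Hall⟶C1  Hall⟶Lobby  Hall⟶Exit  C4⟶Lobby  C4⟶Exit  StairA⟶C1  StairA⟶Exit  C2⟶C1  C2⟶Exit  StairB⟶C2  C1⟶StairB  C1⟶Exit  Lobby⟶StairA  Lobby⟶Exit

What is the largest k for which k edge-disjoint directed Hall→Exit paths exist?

5

Assign every edge capacity 1; by Menger, the answer equals the max flow.
Path Hall→Exit (+1); total 1.
Path Hall→C4→Exit (+1); total 2.
Path Hall→C2→Exit (+1); total 3.
Path Hall→C1→Exit (+1); total 4.
Path Hall→Lobby→Exit (+1); total 5.
No residual Hall→Exit path; max flow = 5.
Certifying cut of size 5: {C1→Exit, C2→Exit, Hall→C4, Hall→Exit, Hall→Lobby}.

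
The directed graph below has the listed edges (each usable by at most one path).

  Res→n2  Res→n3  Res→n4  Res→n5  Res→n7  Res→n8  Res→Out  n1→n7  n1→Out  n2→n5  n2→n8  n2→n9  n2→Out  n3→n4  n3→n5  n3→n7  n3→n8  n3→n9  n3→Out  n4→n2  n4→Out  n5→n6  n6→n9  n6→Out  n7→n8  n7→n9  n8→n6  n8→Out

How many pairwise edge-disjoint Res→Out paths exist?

6

Assign every edge capacity 1; by Menger, the answer equals the max flow.
Path Res→Out (+1); total 1.
Path Res→n2→Out (+1); total 2.
Path Res→n3→Out (+1); total 3.
Path Res→n4→Out (+1); total 4.
Path Res→n8→Out (+1); total 5.
Path Res→n5→n6→Out (+1); total 6.
No residual Res→Out path; max flow = 6.
Certifying cut of size 6: {Res→Out, Res→n2, Res→n3, Res→n4, n6→Out, n8→Out}.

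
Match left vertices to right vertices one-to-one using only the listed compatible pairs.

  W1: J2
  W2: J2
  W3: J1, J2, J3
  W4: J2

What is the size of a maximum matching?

2

Unit-capacity flow: source→left, listed edges, right→sink; max matching = max flow.
Augmenting path W1→J2 (+1); matched 1.
Augmenting path W3→J1 (+1); matched 2.
No augmenting path remains; maximum matching = 2.
König certificate: {W3, J2} is a vertex cover of size 2 (every listed pair touches it), so no matching can be larger.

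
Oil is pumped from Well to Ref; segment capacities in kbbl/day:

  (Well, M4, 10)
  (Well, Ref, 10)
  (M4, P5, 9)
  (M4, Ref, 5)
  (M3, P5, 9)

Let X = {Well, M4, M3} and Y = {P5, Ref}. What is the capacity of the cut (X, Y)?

33

Edges leaving {Well, M4, M3}: Well→Ref (10), M4→P5 (9), M4→Ref (5), M3→P5 (9).
Cut capacity = 10 + 9 + 5 + 9 = 33.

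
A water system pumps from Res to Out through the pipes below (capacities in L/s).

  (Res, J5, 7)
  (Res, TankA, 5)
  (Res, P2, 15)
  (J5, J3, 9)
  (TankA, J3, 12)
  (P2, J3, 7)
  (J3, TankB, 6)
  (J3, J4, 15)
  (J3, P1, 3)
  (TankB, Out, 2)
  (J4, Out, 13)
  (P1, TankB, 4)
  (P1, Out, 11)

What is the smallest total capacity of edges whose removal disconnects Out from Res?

18

Augment Res→J5→J3→TankB→Out: bottleneck 2, flow now 2.
Augment Res→J5→J3→J4→Out: bottleneck 5, flow now 7.
Augment Res→TankA→J3→J4→Out: bottleneck 5, flow now 12.
Augment Res→P2→J3→J4→Out: bottleneck 3, flow now 15.
Augment Res→P2→J3→P1→Out: bottleneck 3, flow now 18.
No augmenting path remains; maximum flow = 18.
By max-flow min-cut, the minimum cut capacity equals the max flow.
In the residual graph, reachable from Res: {Res, J5, TankA, P2, J3, TankB, J4}.
Min-cut edges: J3→P1 (3), TankB→Out (2), J4→Out (13); capacity 3 + 2 + 13 = 18.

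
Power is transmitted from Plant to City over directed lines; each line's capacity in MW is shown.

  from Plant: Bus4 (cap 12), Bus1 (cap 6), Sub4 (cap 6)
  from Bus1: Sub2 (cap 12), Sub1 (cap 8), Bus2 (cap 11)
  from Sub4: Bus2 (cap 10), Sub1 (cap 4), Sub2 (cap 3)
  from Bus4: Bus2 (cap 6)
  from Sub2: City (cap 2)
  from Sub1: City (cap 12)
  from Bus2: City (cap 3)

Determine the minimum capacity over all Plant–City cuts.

Augment Plant→Bus1→Sub2→City: bottleneck 2, flow now 2.
Augment Plant→Bus1→Sub1→City: bottleneck 4, flow now 6.
Augment Plant→Sub4→Sub1→City: bottleneck 4, flow now 10.
Augment Plant→Sub4→Bus2→City: bottleneck 2, flow now 12.
Augment Plant→Bus4→Bus2→City: bottleneck 1, flow now 13.
Augment Plant→Bus4→Bus2→Sub4→Sub2→Bus1→Sub1→City: bottleneck 2, flow now 15. (uses reverse residual edge)
No augmenting path remains; maximum flow = 15.
By max-flow min-cut, the minimum cut capacity equals the max flow.
In the residual graph, reachable from Plant: {Plant, Bus4, Bus2}.
Min-cut edges: Plant→Bus1 (6), Plant→Sub4 (6), Bus2→City (3); capacity 6 + 6 + 3 = 15.

15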